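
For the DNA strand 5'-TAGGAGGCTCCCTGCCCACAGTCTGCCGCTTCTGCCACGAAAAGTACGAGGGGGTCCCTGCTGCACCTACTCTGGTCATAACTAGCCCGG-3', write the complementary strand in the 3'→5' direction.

Base-pairing A↔T, G↔C gives the complement. The complementary strand is antiparallel, so paired with a 5'→3' strand it runs 3'→5'.

3'-ATCCTCCGAGGGACGGGTGTCAGACGGCGAAGACGGTGCTTTTCATGCTCCCCCAGGGACGACGTGGATGAGACCAGTATTGATCGGGCC-5'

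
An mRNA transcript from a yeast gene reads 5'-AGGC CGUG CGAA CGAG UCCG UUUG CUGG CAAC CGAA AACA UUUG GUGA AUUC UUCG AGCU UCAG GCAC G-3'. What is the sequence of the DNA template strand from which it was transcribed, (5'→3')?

Replace U with T to get the coding DNA strand: AGGCCGTGCGAACGAGTCCGTTTGCTGGCAACCGAAAACATTTGGTGAATTCTTCGAGCTTCAGGCACG. The template strand is its reverse complement (complement TCCGGCACGCTTGCTCAGGCAAACGACCGTTGGCTTTTGTAAACCACTTAAGAAGCTCGAAGTCCGTGC, then reverse).

5'-CGTGCCTGAAGCTCGAAGAATTCACCAAATGTTTTCGGTTGCCAGCAAACGGACTCGTTCGCACGGCCT-3'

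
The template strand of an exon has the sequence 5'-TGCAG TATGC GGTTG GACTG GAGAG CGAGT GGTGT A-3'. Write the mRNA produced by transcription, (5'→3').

5'-UACACCACUCGCUCUCCAGUCCAACCGCAUACUGCA-3'

The mRNA has the sequence of the coding strand (reverse complement of the template) with T→U. Reverse complement of TGCAGTATGCGGTTGGACTGGAGAGCGAGTGGTGTA is TACACCACTCGCTCTCCAGTCCAACCGCATACTGCA; then T→U.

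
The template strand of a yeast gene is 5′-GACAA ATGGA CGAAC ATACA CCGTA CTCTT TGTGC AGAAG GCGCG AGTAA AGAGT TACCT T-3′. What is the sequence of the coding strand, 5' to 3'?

5′-AAGGTAACTCTTTACTCGCGCCTTCTGCACAAAGAGTACGGTGTATGTTCGTCCATTTGTC-3′

The coding strand is complementary and antiparallel to the template: take the complement (A↔T, G↔C) and reverse.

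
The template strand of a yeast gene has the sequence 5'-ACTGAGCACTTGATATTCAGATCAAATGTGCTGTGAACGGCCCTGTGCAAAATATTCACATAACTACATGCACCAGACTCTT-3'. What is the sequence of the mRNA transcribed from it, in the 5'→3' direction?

5'-AAGAGUCUGGUGCAUGUAGUUAUGUGAAUAUUUUGCACAGGGCCGUUCACAGCACAUUUGAUCUGAAUAUCAAGUGCUCAGU-3'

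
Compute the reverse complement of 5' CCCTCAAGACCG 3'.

Reading the sequence 3'→5' and pairing each base (A↔T, G↔C) gives the reverse complement directly.

5'-CGGTCTTGAGGG-3'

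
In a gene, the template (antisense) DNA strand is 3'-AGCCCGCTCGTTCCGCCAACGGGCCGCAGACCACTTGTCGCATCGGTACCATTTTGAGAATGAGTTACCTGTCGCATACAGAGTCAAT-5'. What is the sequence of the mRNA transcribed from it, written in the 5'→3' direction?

5'-UCGGGCGAGCAAGGCGGUUGCCCGGCGUCUGGUGAACAGCGUAGCCAUGGUAAAACUCUUACUCAAUGGACAGCGUAUGUCUCAGUUA-3'

Reading the template 3'→5' as shown, RNA polymerase pairs each base (A→U, T→A, G↔C) to build mRNA 5'→3' directly.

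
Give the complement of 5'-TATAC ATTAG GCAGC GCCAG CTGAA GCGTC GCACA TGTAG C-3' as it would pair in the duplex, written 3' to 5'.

3'-ATATGTAATCCGTCGCGGTCGACTTCGCAGCGTGTACATCG-5'

Base-pairing A↔T, G↔C gives the complement. The complementary strand is antiparallel, so paired with a 5'→3' strand it runs 3'→5'.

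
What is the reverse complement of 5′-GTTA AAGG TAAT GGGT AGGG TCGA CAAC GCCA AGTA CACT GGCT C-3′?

Reading the sequence 3'→5' and pairing each base (A↔T, G↔C) gives the reverse complement directly.

5'-GAGCCAGTGTACTTGGCGTTGTCGACCCTACCCATTACCTTTAAC-3'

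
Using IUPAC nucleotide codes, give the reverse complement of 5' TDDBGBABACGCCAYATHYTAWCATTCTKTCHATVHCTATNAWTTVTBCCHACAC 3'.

Standard pairs A↔T, G↔C; ambiguity codes pair Y↔R, K↔M, W↔W, B↔V, D↔H, N↔N. Complement (AHHVCVTVTGCGGTRTADRATWGTAAGAMAGDTABDGATANTWAABAVGGDTGTG), then reverse for 5'→3'.

5'-GTGTDGGVABAAWTNATAGDBATDGAMAGAATGWTARDATRTGGCGTVTVCVHHA-3'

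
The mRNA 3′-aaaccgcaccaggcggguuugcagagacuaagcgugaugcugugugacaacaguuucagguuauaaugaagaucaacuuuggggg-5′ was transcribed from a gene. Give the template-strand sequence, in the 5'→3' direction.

Written 5'→3' the mRNA is GGGGGUUUCAACUAGAAGUAAUAUUGGACUUUGACAACAGUGUGUCGUAGUGCGAAUCAGAGACGUUUGGGCGGACCACGCCAAA, so the coding DNA strand is GGGGGTTTCAACTAGAAGTAATATTGGACTTTGACAACAGTGTGTCGTAGTGCGAATCAGAGACGTTTGGGCGGACCACGCCAAA. The template is its reverse complement.

5'-TTTGGCGTGGTCCGCCCAAACGTCTCTGATTCGCACTACGACACACTGTTGTCAAAGTCCAATATTACTTCTAGTTGAAACCCCC-3'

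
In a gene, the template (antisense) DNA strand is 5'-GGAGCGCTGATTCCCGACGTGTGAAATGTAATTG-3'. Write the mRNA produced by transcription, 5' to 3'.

5'-CAAUUACAUUUCACACGUCGGGAAUCAGCGCUCC-3'

RNA polymerase reads the template 3'→5' and synthesizes mRNA 5'→3' by base-pairing (A→U, T→A, G↔C). The complement of the template is CCTCGCGACTAAGGGCTGCACACTTTACATTAAC; antiparallel, so 5'→3' the coding strand is CAATTACATTTCACACGTCGGGAATCAGCGCTCC. Replace T with U for the mRNA.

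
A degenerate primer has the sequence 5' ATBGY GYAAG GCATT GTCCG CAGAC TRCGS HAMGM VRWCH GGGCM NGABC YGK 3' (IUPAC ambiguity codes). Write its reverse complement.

Standard pairs A↔T, G↔C; ambiguity codes pair R↔Y, M↔K, W↔W, S↔S, B↔V, H↔D, N↔N. Complement (TAVCRCRTTCCGTAACAGGCGTCTGAYGCSDTKCKBYWGDCCCGKNCTVGRCM), then reverse for 5'→3'.

5′-MCRGVTCNKGCCCDGWYBKCKTDSCGYAGTCTGCGGACAATGCCTTRCRCVAT-3′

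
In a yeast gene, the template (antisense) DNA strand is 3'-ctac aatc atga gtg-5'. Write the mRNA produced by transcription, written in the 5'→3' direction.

5'-GAUGUUAGUACUCAC-3'

Reading the template 3'→5' as shown, RNA polymerase pairs each base (A→U, T→A, G↔C) to build mRNA 5'→3' directly.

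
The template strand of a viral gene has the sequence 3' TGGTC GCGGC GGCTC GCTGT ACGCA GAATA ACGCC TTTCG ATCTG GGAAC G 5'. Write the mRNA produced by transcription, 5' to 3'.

Reading the template 3'→5' as shown, RNA polymerase pairs each base (A→U, T→A, G↔C) to build mRNA 5'→3' directly.

5'-ACCAGCGCCGCCGAGCGACAUGCGUCUUAUUGCGGAAAGCUAGACCCUUGC-3'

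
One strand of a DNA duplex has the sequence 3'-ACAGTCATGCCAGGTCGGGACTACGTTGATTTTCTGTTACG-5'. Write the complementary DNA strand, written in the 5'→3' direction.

The strand is given 3'→5', so its complement runs 5'→3' in the same left-to-right order: pair each base A↔T, G↔C.

5'-TGTCAGTACGGTCCAGCCCTGATGCAACTAAAAGACAATGC-3'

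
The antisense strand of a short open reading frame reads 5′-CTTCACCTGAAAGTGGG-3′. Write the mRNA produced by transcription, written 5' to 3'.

5'-CCCACUUUCAGGUGAAG-3'

RNA polymerase reads the template 3'→5' and synthesizes mRNA 5'→3' by base-pairing (A→U, T→A, G↔C). The complement of the template is GAAGTGGACTTTCACCC; antiparallel, so 5'→3' the coding strand is CCCACTTTCAGGTGAAG. Replace T with U for the mRNA.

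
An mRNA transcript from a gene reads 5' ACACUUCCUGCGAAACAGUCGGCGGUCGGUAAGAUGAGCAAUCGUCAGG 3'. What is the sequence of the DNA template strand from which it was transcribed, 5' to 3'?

5'-CCTGACGATTGCTCATCTTACCGACCGCCGACTGTTTCGCAGGAAGTGT-3'

Replace U with T to get the coding DNA strand: ACACTTCCTGCGAAACAGTCGGCGGTCGGTAAGATGAGCAATCGTCAGG. The template strand is its reverse complement (complement TGTGAAGGACGCTTTGTCAGCCGCCAGCCATTCTACTCGTTAGCAGTCC, then reverse).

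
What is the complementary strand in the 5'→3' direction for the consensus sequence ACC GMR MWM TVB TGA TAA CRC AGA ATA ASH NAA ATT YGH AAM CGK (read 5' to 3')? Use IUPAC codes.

5′-MCGKTTDCRAATTTNDSTTATTCTGYGTTATCAVBAKWKYKCGGT-3′

Standard pairs A↔T, G↔C; ambiguity codes pair R↔Y, M↔K, W↔W, S↔S, B↔V, H↔D, N↔N. Complement (TGGCKYKWKABVACTATTGYGTCTTATTSDNTTTAARCDTTKGCM), then reverse for 5'→3'.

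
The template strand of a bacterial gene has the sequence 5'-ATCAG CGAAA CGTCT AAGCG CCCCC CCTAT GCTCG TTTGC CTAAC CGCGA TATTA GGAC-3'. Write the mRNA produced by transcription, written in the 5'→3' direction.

5'-GUCCUAAUAUCGCGGUUAGGCAAACGAGCAUAGGGGGGGCGCUUAGACGUUUCGCUGAU-3'

The mRNA has the sequence of the coding strand (reverse complement of the template) with T→U. Reverse complement of ATCAGCGAAACGTCTAAGCGCCCCCCCTATGCTCGTTTGCCTAACCGCGATATTAGGAC is GTCCTAATATCGCGGTTAGGCAAACGAGCATAGGGGGGGCGCTTAGACGTTTCGCTGAT; then T→U.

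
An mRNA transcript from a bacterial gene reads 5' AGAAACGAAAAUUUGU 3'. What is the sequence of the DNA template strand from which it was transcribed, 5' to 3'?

Replace U with T to get the coding DNA strand: AGAAACGAAAATTTGT. The template strand is its reverse complement (complement TCTTTGCTTTTAAACA, then reverse).

5′-ACAAATTTTCGTTTCT-3′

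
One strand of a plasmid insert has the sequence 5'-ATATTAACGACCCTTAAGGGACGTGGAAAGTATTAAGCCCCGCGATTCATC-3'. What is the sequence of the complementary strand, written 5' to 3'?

5'-GATGAATCGCGGGGCTTAATACTTTCCACGTCCCTTAAGGGTCGTTAATAT-3'

Pairing A↔T and G↔C gives TATAATTGCTGGGAATTCCCTGCACCTTTCATAATTCGGGGCGCTAAGTAG, running 3'→5'. Reverse for the 5'→3' convention.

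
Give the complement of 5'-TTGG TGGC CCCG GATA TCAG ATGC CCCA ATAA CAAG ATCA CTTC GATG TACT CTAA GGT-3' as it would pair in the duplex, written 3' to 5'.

3'-AACCACCGGGGCCTATAGTCTACGGGGTTATTGTTCTAGTGAAGCTACATGAGATTCCA-5'

Base-pairing A↔T, G↔C gives the complement. The complementary strand is antiparallel, so paired with a 5'→3' strand it runs 3'→5'.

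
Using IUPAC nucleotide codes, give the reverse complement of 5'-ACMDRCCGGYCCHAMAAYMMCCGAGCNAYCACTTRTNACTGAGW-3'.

5′-WCTCAGTNAYAAGTGRTNGCTCGGKKRTTKTDGGRCCGGYHKGT-3′

Standard pairs A↔T, G↔C; ambiguity codes pair R↔Y, M↔K, W↔W, D↔H, N↔N. Complement (TGKHYGGCCRGGDTKTTRKKGGCTCGNTRGTGAAYANTGACTCW), then reverse for 5'→3'.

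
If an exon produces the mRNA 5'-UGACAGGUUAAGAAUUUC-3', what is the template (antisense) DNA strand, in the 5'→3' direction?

5′-GAAATTCTTAACCTGTCA-3′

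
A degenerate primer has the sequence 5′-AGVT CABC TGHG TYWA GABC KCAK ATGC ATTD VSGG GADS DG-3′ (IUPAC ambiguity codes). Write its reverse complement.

Standard pairs A↔T, G↔C; ambiguity codes pair Y↔R, K↔M, W↔W, S↔S, B↔V, D↔H. Complement (TCBAGTVGACDCARWTCTVGMGTMTACGTAAHBSCCCTHSHC), then reverse for 5'→3'.

5'-CHSHTCCCSBHAATGCATMTGMGVTCTWRACDCAGVTGABCT-3'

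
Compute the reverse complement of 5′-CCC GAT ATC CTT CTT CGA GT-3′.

5'-ACTCGAAGAAGGATATCGGG-3'

Reading the sequence 3'→5' and pairing each base (A↔T, G↔C) gives the reverse complement directly.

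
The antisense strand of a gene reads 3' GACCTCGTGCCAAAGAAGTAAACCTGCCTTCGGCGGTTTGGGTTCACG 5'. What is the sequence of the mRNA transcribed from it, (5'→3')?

5'-CUGGAGCACGGUUUCUUCAUUUGGACGGAAGCCGCCAAACCCAAGUGC-3'

Reading the template 3'→5' as shown, RNA polymerase pairs each base (A→U, T→A, G↔C) to build mRNA 5'→3' directly.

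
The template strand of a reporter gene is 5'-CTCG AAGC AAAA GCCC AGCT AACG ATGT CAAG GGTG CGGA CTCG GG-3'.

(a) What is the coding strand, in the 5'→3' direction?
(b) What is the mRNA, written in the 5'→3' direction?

(a) 5′-CCCGAGTCCGCACCCTTGACATCGTTAGCTGGGCTTTTGCTTCGAG-3′
(b) 5'-CCCGAGUCCGCACCCUUGACAUCGUUAGCUGGGCUUUUGCUUCGAG-3'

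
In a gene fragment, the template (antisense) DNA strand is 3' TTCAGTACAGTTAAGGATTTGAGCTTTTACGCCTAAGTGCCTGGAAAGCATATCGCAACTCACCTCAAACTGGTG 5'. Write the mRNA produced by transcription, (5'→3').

5'-AAGUCAUGUCAAUUCCUAAACUCGAAAAUGCGGAUUCACGGACCUUUCGUAUAGCGUUGAGUGGAGUUUGACCAC-3'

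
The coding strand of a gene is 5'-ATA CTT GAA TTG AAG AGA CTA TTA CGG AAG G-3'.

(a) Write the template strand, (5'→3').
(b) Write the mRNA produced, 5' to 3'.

(a) The template strand is the reverse complement of the coding strand: complement TATGAACTTAACTTCTCTGATAATGCCTTCC, then reverse.
(b) mRNA matches the coding strand with T→U.

(a) 5'-CCTTCCGTAATAGTCTCTTCAATTCAAGTAT-3'
(b) 5'-AUACUUGAAUUGAAGAGACUAUUACGGAAGG-3'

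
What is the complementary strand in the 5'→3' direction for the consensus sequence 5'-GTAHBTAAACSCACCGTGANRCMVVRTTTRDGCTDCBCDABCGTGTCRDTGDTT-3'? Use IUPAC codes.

Standard pairs A↔T, G↔C; ambiguity codes pair R↔Y, M↔K, S↔S, B↔V, D↔H, N↔N. Complement (CATDVATTTGSGTGGCACTNYGKBBYAAAYHCGAHGVGHTVGCACAGYHACHAA), then reverse for 5'→3'.

5′-AAHCAHYGACACGVTHGVGHAGCHYAAAYBBKGYNTCACGGTGSGTTTAVDTAC-3′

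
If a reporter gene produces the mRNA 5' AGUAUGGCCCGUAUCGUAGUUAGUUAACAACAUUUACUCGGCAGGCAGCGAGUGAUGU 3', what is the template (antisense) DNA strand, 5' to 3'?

5′-ACATCACTCGCTGCCTGCCGAGTAAATGTTGTTAACTAACTACGATACGGGCCATACT-3′

Replace U with T to get the coding DNA strand: AGTATGGCCCGTATCGTAGTTAGTTAACAACATTTACTCGGCAGGCAGCGAGTGATGT. The template strand is its reverse complement (complement TCATACCGGGCATAGCATCAATCAATTGTTGTAAATGAGCCGTCCGTCGCTCACTACA, then reverse).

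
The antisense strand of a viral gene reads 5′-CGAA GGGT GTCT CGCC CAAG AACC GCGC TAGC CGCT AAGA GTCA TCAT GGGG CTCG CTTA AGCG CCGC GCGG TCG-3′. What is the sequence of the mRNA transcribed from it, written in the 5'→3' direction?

RNA polymerase reads the template 3'→5' and synthesizes mRNA 5'→3' by base-pairing (A→U, T→A, G↔C). The complement of the template is GCTTCCCACAGAGCGGGTTCTTGGCGCGATCGGCGATTCTCAGTAGTACCCCGAGCGAATTCGCGGCGCGCCAGC; antiparallel, so 5'→3' the coding strand is CGACCGCGCGGCGCTTAAGCGAGCCCCATGATGACTCTTAGCGGCTAGCGCGGTTCTTGGGCGAGACACCCTTCG. Replace T with U for the mRNA.

5'-CGACCGCGCGGCGCUUAAGCGAGCCCCAUGAUGACUCUUAGCGGCUAGCGCGGUUCUUGGGCGAGACACCCUUCG-3'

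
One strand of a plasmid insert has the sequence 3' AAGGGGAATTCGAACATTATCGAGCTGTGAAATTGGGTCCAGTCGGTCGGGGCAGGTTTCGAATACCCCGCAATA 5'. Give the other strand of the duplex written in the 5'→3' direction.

5'-TTCCCCTTAAGCTTGTAATAGCTCGACACTTTAACCCAGGTCAGCCAGCCCCGTCCAAAGCTTATGGGGCGTTAT-3'

The strand is given 3'→5', so its complement runs 5'→3' in the same left-to-right order: pair each base A↔T, G↔C.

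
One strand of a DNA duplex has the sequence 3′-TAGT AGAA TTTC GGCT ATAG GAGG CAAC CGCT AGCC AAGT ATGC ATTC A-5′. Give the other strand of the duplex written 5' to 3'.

5'-ATCATCTTAAAGCCGATATCCTCCGTTGGCGATCGGTTCATACGTAAGT-3'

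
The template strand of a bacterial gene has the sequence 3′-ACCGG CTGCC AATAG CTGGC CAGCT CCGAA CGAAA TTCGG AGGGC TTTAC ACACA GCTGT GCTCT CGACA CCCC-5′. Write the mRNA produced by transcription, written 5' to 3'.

Reading the template 3'→5' as shown, RNA polymerase pairs each base (A→U, T→A, G↔C) to build mRNA 5'→3' directly.

5′-UGGCCGACGGUUAUCGACCGGUCGAGGCUUGCUUUAAGCCUCCCGAAAUGUGUGUCGACACGAGAGCUGUGGGG-3′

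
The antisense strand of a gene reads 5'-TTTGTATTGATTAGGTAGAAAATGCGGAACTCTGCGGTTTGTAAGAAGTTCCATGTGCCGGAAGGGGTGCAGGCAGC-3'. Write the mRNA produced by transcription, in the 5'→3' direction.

5'-GCUGCCUGCACCCCUUCCGGCACAUGGAACUUCUUACAAACCGCAGAGUUCCGCAUUUUCUACCUAAUCAAUACAAA-3'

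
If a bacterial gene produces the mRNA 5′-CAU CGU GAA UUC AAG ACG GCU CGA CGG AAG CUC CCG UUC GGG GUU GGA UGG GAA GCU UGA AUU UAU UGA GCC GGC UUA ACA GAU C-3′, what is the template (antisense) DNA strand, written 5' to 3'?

5'-GATCTGTTAAGCCGGCTCAATAAATTCAAGCTTCCCATCCAACCCCGAACGGGAGCTTCCGTCGAGCCGTCTTGAATTCACGATG-3'

Replace U with T to get the coding DNA strand: CATCGTGAATTCAAGACGGCTCGACGGAAGCTCCCGTTCGGGGTTGGATGGGAAGCTTGAATTTATTGAGCCGGCTTAACAGATC. The template strand is its reverse complement (complement GTAGCACTTAAGTTCTGCCGAGCTGCCTTCGAGGGCAAGCCCCAACCTACCCTTCGAACTTAAATAACTCGGCCGAATTGTCTAG, then reverse).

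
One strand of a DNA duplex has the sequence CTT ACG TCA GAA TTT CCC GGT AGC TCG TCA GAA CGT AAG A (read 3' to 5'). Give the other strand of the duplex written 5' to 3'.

5'-GAATGCAGTCTTAAAGGGCCATCGAGCAGTCTTGCATTCT-3'

The strand is given 3'→5', so its complement runs 5'→3' in the same left-to-right order: pair each base A↔T, G↔C.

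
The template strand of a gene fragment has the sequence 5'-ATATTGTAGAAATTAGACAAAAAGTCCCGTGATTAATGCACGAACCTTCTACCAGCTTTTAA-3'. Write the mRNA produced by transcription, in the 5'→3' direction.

The mRNA has the sequence of the coding strand (reverse complement of the template) with T→U. Reverse complement of ATATTGTAGAAATTAGACAAAAAGTCCCGTGATTAATGCACGAACCTTCTACCAGCTTTTAA is TTAAAAGCTGGTAGAAGGTTCGTGCATTAATCACGGGACTTTTTGTCTAATTTCTACAATAT; then T→U.

5'-UUAAAAGCUGGUAGAAGGUUCGUGCAUUAAUCACGGGACUUUUUGUCUAAUUUCUACAAUAU-3'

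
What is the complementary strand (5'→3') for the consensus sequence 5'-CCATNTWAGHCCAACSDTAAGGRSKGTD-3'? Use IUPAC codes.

5'-HACMSYCCTTAHSGTTGGDCTWANATGG-3'

Standard pairs A↔T, G↔C; ambiguity codes pair R↔Y, K↔M, W↔W, S↔S, D↔H, N↔N. Complement (GGTANAWTCDGGTTGSHATTCCYSMCAH), then reverse for 5'→3'.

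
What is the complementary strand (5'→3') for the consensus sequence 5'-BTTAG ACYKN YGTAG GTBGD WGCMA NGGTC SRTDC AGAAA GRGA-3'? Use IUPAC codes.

5'-TCYCTTTCTGHAYSGACCNTKGCWHCVACCTACRNMRGTCTAAV-3'

Standard pairs A↔T, G↔C; ambiguity codes pair R↔Y, M↔K, W↔W, S↔S, B↔V, D↔H, N↔N. Complement (VAATCTGRMNRCATCCAVCHWCGKTNCCAGSYAHGTCTTTCYCT), then reverse for 5'→3'.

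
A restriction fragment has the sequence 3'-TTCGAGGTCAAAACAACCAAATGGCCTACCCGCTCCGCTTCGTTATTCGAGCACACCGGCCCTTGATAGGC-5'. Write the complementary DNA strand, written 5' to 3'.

5'-AAGCTCCAGTTTTGTTGGTTTACCGGATGGGCGAGGCGAAGCAATAAGCTCGTGTGGCCGGGAACTATCCG-3'

The strand is given 3'→5', so its complement runs 5'→3' in the same left-to-right order: pair each base A↔T, G↔C.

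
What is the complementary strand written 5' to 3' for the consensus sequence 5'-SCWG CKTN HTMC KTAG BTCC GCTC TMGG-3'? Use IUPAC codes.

Standard pairs A↔T, G↔C; ambiguity codes pair M↔K, W↔W, S↔S, B↔V, H↔D, N↔N. Complement (SGWCGMANDAKGMATCVAGGCGAGAKCC), then reverse for 5'→3'.

5′-CCKAGAGCGGAVCTAMGKADNAMGCWGS-3′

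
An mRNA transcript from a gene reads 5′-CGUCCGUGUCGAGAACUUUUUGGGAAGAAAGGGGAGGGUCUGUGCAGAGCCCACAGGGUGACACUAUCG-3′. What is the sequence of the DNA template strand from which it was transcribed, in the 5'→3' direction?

5'-CGATAGTGTCACCCTGTGGGCTCTGCACAGACCCTCCCCTTTCTTCCCAAAAAGTTCTCGACACGGACG-3'

Replace U with T to get the coding DNA strand: CGTCCGTGTCGAGAACTTTTTGGGAAGAAAGGGGAGGGTCTGTGCAGAGCCCACAGGGTGACACTATCG. The template strand is its reverse complement (complement GCAGGCACAGCTCTTGAAAAACCCTTCTTTCCCCTCCCAGACACGTCTCGGGTGTCCCACTGTGATAGC, then reverse).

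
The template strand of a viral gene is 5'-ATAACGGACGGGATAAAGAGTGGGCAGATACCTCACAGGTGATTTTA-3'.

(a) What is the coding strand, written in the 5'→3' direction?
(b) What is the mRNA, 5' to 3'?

(a) 5′-TAAAATCACCTGTGAGGTATCTGCCCACTCTTTATCCCGTCCGTTAT-3′
(b) 5'-UAAAAUCACCUGUGAGGUAUCUGCCCACUCUUUAUCCCGUCCGUUAU-3'

(a) The coding strand is the reverse complement of the template: complement TATTGCCTGCCCTATTTCTCACCCGTCTATGGAGTGTCCACTAAAAT, then reverse.
(b) mRNA has the coding-strand sequence with T→U.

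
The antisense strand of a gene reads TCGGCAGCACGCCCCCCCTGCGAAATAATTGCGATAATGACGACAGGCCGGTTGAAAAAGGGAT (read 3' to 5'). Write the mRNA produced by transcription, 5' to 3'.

Reading the template 3'→5' as shown, RNA polymerase pairs each base (A→U, T→A, G↔C) to build mRNA 5'→3' directly.

5'-AGCCGUCGUGCGGGGGGGACGCUUUAUUAACGCUAUUACUGCUGUCCGGCCAACUUUUUCCCUA-3'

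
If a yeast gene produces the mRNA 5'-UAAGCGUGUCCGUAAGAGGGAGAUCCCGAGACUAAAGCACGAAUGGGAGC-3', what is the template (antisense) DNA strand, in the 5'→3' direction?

Replace U with T to get the coding DNA strand: TAAGCGTGTCCGTAAGAGGGAGATCCCGAGACTAAAGCACGAATGGGAGC. The template strand is its reverse complement (complement ATTCGCACAGGCATTCTCCCTCTAGGGCTCTGATTTCGTGCTTACCCTCG, then reverse).

5'-GCTCCCATTCGTGCTTTAGTCTCGGGATCTCCCTCTTACGGACACGCTTA-3'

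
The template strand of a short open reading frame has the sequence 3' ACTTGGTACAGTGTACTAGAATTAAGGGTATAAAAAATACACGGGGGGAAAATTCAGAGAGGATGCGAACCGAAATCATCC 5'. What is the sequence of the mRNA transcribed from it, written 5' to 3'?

Reading the template 3'→5' as shown, RNA polymerase pairs each base (A→U, T→A, G↔C) to build mRNA 5'→3' directly.

5'-UGAACCAUGUCACAUGAUCUUAAUUCCCAUAUUUUUUAUGUGCCCCCCUUUUAAGUCUCUCCUACGCUUGGCUUUAGUAGG-3'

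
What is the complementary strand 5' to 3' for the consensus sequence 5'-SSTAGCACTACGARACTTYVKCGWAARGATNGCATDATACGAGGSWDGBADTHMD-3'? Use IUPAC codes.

Standard pairs A↔T, G↔C; ambiguity codes pair R↔Y, M↔K, W↔W, S↔S, B↔V, D↔H, N↔N. Complement (SSATCGTGATGCTYTGAARBMGCWTTYCTANCGTAHTATGCTCCSWHCVTHADKH), then reverse for 5'→3'.

5'-HKDAHTVCHWSCCTCGTATHATGCNATCYTTWCGMBRAAGTYTCGTAGTGCTASS-3'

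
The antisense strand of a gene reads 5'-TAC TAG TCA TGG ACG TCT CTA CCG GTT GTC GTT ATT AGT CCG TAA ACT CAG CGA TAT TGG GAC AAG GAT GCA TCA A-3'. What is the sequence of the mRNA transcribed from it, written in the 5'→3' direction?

RNA polymerase reads the template 3'→5' and synthesizes mRNA 5'→3' by base-pairing (A→U, T→A, G↔C). The complement of the template is ATGATCAGTACCTGCAGAGATGGCCAACAGCAATAATCAGGCATTTGAGTCGCTATAACCCTGTTCCTACGTAGTT; antiparallel, so 5'→3' the coding strand is TTGATGCATCCTTGTCCCAATATCGCTGAGTTTACGGACTAATAACGACAACCGGTAGAGACGTCCATGACTAGTA. Replace T with U for the mRNA.

5'-UUGAUGCAUCCUUGUCCCAAUAUCGCUGAGUUUACGGACUAAUAACGACAACCGGUAGAGACGUCCAUGACUAGUA-3'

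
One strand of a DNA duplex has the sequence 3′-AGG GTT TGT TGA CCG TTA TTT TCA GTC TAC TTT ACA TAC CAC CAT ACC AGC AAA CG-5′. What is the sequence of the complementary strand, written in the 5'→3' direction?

The strand is given 3'→5', so its complement runs 5'→3' in the same left-to-right order: pair each base A↔T, G↔C.

5'-TCCCAAACAACTGGCAATAAAAGTCAGATGAAATGTATGGTGGTATGGTCGTTTGC-3'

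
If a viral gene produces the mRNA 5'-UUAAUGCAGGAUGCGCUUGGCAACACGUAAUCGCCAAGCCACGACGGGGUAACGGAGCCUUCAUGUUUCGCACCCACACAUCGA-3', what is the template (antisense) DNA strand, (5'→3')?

5′-TCGATGTGTGGGTGCGAAACATGAAGGCTCCGTTACCCCGTCGTGGCTTGGCGATTACGTGTTGCCAAGCGCATCCTGCATTAA-3′

Replace U with T to get the coding DNA strand: TTAATGCAGGATGCGCTTGGCAACACGTAATCGCCAAGCCACGACGGGGTAACGGAGCCTTCATGTTTCGCACCCACACATCGA. The template strand is its reverse complement (complement AATTACGTCCTACGCGAACCGTTGTGCATTAGCGGTTCGGTGCTGCCCCATTGCCTCGGAAGTACAAAGCGTGGGTGTGTAGCT, then reverse).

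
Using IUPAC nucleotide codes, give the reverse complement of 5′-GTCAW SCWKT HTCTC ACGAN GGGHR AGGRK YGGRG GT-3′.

Standard pairs A↔T, G↔C; ambiguity codes pair R↔Y, K↔M, W↔W, S↔S, H↔D, N↔N. Complement (CAGTWSGWMADAGAGTGCTNCCCDYTCCYMRCCYCCA), then reverse for 5'→3'.

5'-ACCYCCRMYCCTYDCCCNTCGTGAGADAMWGSWTGAC-3'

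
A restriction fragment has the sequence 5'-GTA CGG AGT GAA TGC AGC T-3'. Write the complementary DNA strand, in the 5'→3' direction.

5'-AGCTGCATTCACTCCGTAC-3'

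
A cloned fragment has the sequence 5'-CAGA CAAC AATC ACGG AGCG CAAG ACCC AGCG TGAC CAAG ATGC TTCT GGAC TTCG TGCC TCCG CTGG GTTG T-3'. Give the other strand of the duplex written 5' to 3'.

Pairing A↔T and G↔C gives GTCTGTTGTTAGTGCCTCGCGTTCTGGGTCGCACTGGTTCTACGAAGACCTGAAGCACGGAGGCGACCCAACA, running 3'→5'. Reverse for the 5'→3' convention.

5'-ACAACCCAGCGGAGGCACGAAGTCCAGAAGCATCTTGGTCACGCTGGGTCTTGCGCTCCGTGATTGTTGTCTG-3'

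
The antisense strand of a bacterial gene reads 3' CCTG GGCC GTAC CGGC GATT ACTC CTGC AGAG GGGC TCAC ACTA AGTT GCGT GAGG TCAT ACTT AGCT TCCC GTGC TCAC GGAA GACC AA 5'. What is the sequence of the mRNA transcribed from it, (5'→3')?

Reading the template 3'→5' as shown, RNA polymerase pairs each base (A→U, T→A, G↔C) to build mRNA 5'→3' directly.

5'-GGACCCGGCAUGGCCGCUAAUGAGGACGUCUCCCCGAGUGUGAUUCAACGCACUCCAGUAUGAAUCGAAGGGCACGAGUGCCUUCUGGUU-3'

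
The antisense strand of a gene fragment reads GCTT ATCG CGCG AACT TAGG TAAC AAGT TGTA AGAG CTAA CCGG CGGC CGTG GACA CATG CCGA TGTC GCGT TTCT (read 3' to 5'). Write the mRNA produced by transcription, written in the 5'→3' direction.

5'-CGAAUAGCGCGCUUGAAUCCAUUGUUCAACAUUCUCGAUUGGCCGCCGGCACCUGUGUACGGCUACAGCGCAAAGA-3'

Reading the template 3'→5' as shown, RNA polymerase pairs each base (A→U, T→A, G↔C) to build mRNA 5'→3' directly.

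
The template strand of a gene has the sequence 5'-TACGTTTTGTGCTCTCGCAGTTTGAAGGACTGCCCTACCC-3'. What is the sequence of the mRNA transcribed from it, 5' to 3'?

5'-GGGUAGGGCAGUCCUUCAAACUGCGAGAGCACAAAACGUA-3'

The mRNA has the sequence of the coding strand (reverse complement of the template) with T→U. Reverse complement of TACGTTTTGTGCTCTCGCAGTTTGAAGGACTGCCCTACCC is GGGTAGGGCAGTCCTTCAAACTGCGAGAGCACAAAACGTA; then T→U.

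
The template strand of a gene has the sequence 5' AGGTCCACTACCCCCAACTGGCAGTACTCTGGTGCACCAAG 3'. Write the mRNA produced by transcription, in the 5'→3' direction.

5'-CUUGGUGCACCAGAGUACUGCCAGUUGGGGGUAGUGGACCU-3'

The mRNA has the sequence of the coding strand (reverse complement of the template) with T→U. Reverse complement of AGGTCCACTACCCCCAACTGGCAGTACTCTGGTGCACCAAG is CTTGGTGCACCAGAGTACTGCCAGTTGGGGGTAGTGGACCT; then T→U.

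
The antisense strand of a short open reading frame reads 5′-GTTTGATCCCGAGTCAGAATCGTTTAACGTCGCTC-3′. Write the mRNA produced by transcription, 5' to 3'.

5'-GAGCGACGUUAAACGAUUCUGACUCGGGAUCAAAC-3'

The mRNA has the sequence of the coding strand (reverse complement of the template) with T→U. Reverse complement of GTTTGATCCCGAGTCAGAATCGTTTAACGTCGCTC is GAGCGACGTTAAACGATTCTGACTCGGGATCAAAC; then T→U.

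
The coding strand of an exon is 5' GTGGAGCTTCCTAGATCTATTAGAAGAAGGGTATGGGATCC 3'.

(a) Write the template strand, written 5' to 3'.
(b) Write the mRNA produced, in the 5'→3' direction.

(a) The template strand is the reverse complement of the coding strand: complement CACCTCGAAGGATCTAGATAATCTTCTTCCCATACCCTAGG, then reverse.
(b) mRNA matches the coding strand with T→U.

(a) 5'-GGATCCCATACCCTTCTTCTAATAGATCTAGGAAGCTCCAC-3'
(b) 5'-GUGGAGCUUCCUAGAUCUAUUAGAAGAAGGGUAUGGGAUCC-3'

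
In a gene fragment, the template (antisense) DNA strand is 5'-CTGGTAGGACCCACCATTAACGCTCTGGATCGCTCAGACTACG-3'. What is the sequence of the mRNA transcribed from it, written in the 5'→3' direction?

5'-CGUAGUCUGAGCGAUCCAGAGCGUUAAUGGUGGGUCCUACCAG-3'

RNA polymerase reads the template 3'→5' and synthesizes mRNA 5'→3' by base-pairing (A→U, T→A, G↔C). The complement of the template is GACCATCCTGGGTGGTAATTGCGAGACCTAGCGAGTCTGATGC; antiparallel, so 5'→3' the coding strand is CGTAGTCTGAGCGATCCAGAGCGTTAATGGTGGGTCCTACCAG. Replace T with U for the mRNA.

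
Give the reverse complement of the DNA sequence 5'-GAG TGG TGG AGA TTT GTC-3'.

Reading the sequence 3'→5' and pairing each base (A↔T, G↔C) gives the reverse complement directly.

5'-GACAAATCTCCACCACTC-3'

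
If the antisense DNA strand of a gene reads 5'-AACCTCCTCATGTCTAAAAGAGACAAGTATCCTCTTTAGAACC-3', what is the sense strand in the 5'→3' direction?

The coding strand is complementary and antiparallel to the template: take the complement (A↔T, G↔C) and reverse.

5'-GGTTCTAAAGAGGATACTTGTCTCTTTTAGACATGAGGAGGTT-3'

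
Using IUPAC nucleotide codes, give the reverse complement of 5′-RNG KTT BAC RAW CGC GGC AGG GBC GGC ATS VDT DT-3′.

5'-AHAHBSATGCCGVCCCTGCCGCGWTYGTVAAMCNY-3'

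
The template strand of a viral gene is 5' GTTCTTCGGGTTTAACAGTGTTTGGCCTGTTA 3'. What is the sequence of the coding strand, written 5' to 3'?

The coding strand is complementary and antiparallel to the template: take the complement (A↔T, G↔C) and reverse.

5'-TAACAGGCCAAACACTGTTAAACCCGAAGAAC-3'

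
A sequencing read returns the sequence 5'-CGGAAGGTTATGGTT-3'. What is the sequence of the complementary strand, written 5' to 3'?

The complement of CGGAAGGTTATGGTT is GCCTTCCAATACCAA (A↔T, G↔C). DNA strands are antiparallel, so the complementary strand runs 3'→5'; reversing gives the 5'→3' form.

5′-AACCATAACCTTCCG-3′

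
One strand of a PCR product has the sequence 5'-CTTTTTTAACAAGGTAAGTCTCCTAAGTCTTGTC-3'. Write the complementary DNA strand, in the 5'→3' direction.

The complement of CTTTTTTAACAAGGTAAGTCTCCTAAGTCTTGTC is GAAAAAATTGTTCCATTCAGAGGATTCAGAACAG (A↔T, G↔C). DNA strands are antiparallel, so the complementary strand runs 3'→5'; reversing gives the 5'→3' form.

5'-GACAAGACTTAGGAGACTTACCTTGTTAAAAAAG-3'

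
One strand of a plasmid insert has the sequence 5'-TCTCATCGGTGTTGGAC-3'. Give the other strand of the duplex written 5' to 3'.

5'-GTCCAACACCGATGAGA-3'

Pairing A↔T and G↔C gives AGAGTAGCCACAACCTG, running 3'→5'. Reverse for the 5'→3' convention.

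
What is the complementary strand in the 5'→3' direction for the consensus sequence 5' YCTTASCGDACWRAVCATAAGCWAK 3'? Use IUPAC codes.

5'-MTWGCTTATGBTYWGTHCGSTAAGR-3'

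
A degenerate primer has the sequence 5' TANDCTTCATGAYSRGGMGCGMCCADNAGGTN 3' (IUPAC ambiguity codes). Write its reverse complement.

5′-NACCTNHTGGKCGCKCCYSRTCATGAAGHNTA-3′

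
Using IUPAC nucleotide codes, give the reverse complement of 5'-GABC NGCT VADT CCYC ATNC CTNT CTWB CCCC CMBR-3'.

5'-YVKGGGGGVWAGANAGGNATGRGGAHTBAGCNGVTC-3'

Standard pairs A↔T, G↔C; ambiguity codes pair R↔Y, M↔K, W↔W, B↔V, D↔H, N↔N. Complement (CTVGNCGABTHAGGRGTANGGANAGAWVGGGGGKVY), then reverse for 5'→3'.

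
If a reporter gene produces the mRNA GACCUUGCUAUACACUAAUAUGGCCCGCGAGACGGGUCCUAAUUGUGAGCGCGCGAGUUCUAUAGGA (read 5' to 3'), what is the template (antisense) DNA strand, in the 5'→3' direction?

Replace U with T to get the coding DNA strand: GACCTTGCTATACACTAATATGGCCCGCGAGACGGGTCCTAATTGTGAGCGCGCGAGTTCTATAGGA. The template strand is its reverse complement (complement CTGGAACGATATGTGATTATACCGGGCGCTCTGCCCAGGATTAACACTCGCGCGCTCAAGATATCCT, then reverse).

5'-TCCTATAGAACTCGCGCGCTCACAATTAGGACCCGTCTCGCGGGCCATATTAGTGTATAGCAAGGTC-3'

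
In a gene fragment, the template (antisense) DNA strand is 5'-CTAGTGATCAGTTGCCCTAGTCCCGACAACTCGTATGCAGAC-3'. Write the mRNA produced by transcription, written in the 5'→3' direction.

5'-GUCUGCAUACGAGUUGUCGGGACUAGGGCAACUGAUCACUAG-3'

RNA polymerase reads the template 3'→5' and synthesizes mRNA 5'→3' by base-pairing (A→U, T→A, G↔C). The complement of the template is GATCACTAGTCAACGGGATCAGGGCTGTTGAGCATACGTCTG; antiparallel, so 5'→3' the coding strand is GTCTGCATACGAGTTGTCGGGACTAGGGCAACTGATCACTAG. Replace T with U for the mRNA.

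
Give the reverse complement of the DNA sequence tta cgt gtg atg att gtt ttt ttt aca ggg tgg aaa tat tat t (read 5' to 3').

5'-AATAATATTTCCACCCTGTAAAAAAAACAATCATCACACGTAA-3'

Reading the sequence 3'→5' and pairing each base (A↔T, G↔C) gives the reverse complement directly.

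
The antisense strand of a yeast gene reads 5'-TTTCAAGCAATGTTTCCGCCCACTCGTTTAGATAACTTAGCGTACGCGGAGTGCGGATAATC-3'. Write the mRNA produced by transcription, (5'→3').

The mRNA has the sequence of the coding strand (reverse complement of the template) with T→U. Reverse complement of TTTCAAGCAATGTTTCCGCCCACTCGTTTAGATAACTTAGCGTACGCGGAGTGCGGATAATC is GATTATCCGCACTCCGCGTACGCTAAGTTATCTAAACGAGTGGGCGGAAACATTGCTTGAAA; then T→U.

5'-GAUUAUCCGCACUCCGCGUACGCUAAGUUAUCUAAACGAGUGGGCGGAAACAUUGCUUGAAA-3'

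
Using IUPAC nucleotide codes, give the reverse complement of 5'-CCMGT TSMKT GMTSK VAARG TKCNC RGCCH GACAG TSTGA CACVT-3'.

Standard pairs A↔T, G↔C; ambiguity codes pair R↔Y, M↔K, S↔S, H↔D, V↔B, N↔N. Complement (GGKCAASKMACKASMBTTYCAMGNGYCGGDCTGTCASACTGTGBA), then reverse for 5'→3'.

5'-ABGTGTCASACTGTCDGGCYGNGMACYTTBMSAKCAMKSAACKGG-3'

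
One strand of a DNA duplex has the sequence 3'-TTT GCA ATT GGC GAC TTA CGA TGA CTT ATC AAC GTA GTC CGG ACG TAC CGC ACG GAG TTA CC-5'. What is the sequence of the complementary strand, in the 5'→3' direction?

The strand is given 3'→5', so its complement runs 5'→3' in the same left-to-right order: pair each base A↔T, G↔C.

5'-AAACGTTAACCGCTGAATGCTACTGAATAGTTGCATCAGGCCTGCATGGCGTGCCTCAATGG-3'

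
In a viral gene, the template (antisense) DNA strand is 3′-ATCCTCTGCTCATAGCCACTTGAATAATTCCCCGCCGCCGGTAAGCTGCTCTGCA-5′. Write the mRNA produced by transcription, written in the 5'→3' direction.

5'-UAGGAGACGAGUAUCGGUGAACUUAUUAAGGGGCGGCGGCCAUUCGACGAGACGU-3'

Reading the template 3'→5' as shown, RNA polymerase pairs each base (A→U, T→A, G↔C) to build mRNA 5'→3' directly.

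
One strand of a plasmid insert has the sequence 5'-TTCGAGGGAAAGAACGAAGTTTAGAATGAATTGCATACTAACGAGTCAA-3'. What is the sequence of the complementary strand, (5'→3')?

5'-TTGACTCGTTAGTATGCAATTCATTCTAAACTTCGTTCTTTCCCTCGAA-3'

Pairing A↔T and G↔C gives AAGCTCCCTTTCTTGCTTCAAATCTTACTTAACGTATGATTGCTCAGTT, running 3'→5'. Reverse for the 5'→3' convention.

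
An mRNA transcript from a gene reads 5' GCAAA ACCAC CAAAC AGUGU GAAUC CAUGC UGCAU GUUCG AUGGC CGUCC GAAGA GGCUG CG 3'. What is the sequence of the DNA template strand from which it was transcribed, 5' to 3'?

Replace U with T to get the coding DNA strand: GCAAAACCACCAAACAGTGTGAATCCATGCTGCATGTTCGATGGCCGTCCGAAGAGGCTGCG. The template strand is its reverse complement (complement CGTTTTGGTGGTTTGTCACACTTAGGTACGACGTACAAGCTACCGGCAGGCTTCTCCGACGC, then reverse).

5′-CGCAGCCTCTTCGGACGGCCATCGAACATGCAGCATGGATTCACACTGTTTGGTGGTTTTGC-3′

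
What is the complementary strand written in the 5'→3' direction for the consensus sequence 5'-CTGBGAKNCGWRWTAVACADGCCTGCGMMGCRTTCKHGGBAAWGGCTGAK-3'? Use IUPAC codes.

5'-MTCAGCCWTTVCCDMGAAYGCKKCGCAGGCHTGTBTAWYWCGNMTCVCAG-3'

Standard pairs A↔T, G↔C; ambiguity codes pair R↔Y, M↔K, W↔W, B↔V, D↔H, N↔N. Complement (GACVCTMNGCWYWATBTGTHCGGACGCKKCGYAAGMDCCVTTWCCGACTM), then reverse for 5'→3'.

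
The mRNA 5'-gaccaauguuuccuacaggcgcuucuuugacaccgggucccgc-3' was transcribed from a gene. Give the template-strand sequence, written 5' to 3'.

Replace U with T to get the coding DNA strand: GACCAATGTTTCCTACAGGCGCTTCTTTGACACCGGGTCCCGC. The template strand is its reverse complement (complement CTGGTTACAAAGGATGTCCGCGAAGAAACTGTGGCCCAGGGCG, then reverse).

5'-GCGGGACCCGGTGTCAAAGAAGCGCCTGTAGGAAACATTGGTC-3'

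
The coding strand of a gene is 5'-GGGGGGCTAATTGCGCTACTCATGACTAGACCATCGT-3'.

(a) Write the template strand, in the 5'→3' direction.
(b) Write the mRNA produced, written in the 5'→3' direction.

(a) 5'-ACGATGGTCTAGTCATGAGTAGCGCAATTAGCCCCCC-3'
(b) 5'-GGGGGGCUAAUUGCGCUACUCAUGACUAGACCAUCGU-3'

(a) The template strand is the reverse complement of the coding strand: complement CCCCCCGATTAACGCGATGAGTACTGATCTGGTAGCA, then reverse.
(b) mRNA matches the coding strand with T→U.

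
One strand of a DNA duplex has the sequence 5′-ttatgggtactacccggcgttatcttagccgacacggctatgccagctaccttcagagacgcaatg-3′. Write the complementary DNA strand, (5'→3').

5'-CATTGCGTCTCTGAAGGTAGCTGGCATAGCCGTGTCGGCTAAGATAACGCCGGGTAGTACCCATAA-3'

Pairing A↔T and G↔C gives AATACCCATGATGGGCCGCAATAGAATCGGCTGTGCCGATACGGTCGATGGAAGTCTCTGCGTTAC, running 3'→5'. Reverse for the 5'→3' convention.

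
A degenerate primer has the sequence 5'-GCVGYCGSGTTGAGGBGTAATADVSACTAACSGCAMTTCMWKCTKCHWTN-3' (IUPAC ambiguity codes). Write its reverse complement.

Standard pairs A↔T, G↔C; ambiguity codes pair Y↔R, M↔K, W↔W, S↔S, B↔V, D↔H, N↔N. Complement (CGBCRGCSCAACTCCVCATTATHBSTGATTGSCGTKAAGKWMGAMGDWAN), then reverse for 5'→3'.

5'-NAWDGMAGMWKGAAKTGCSGTTAGTSBHTATTACVCCTCAACSCGRCBGC-3'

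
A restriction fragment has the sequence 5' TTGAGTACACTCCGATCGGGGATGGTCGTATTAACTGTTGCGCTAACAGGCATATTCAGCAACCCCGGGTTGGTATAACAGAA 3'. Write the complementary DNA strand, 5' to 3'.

Pairing A↔T and G↔C gives AACTCATGTGAGGCTAGCCCCTACCAGCATAATTGACAACGCGATTGTCCGTATAAGTCGTTGGGGCCCAACCATATTGTCTT, running 3'→5'. Reverse for the 5'→3' convention.

5'-TTCTGTTATACCAACCCGGGGTTGCTGAATATGCCTGTTAGCGCAACAGTTAATACGACCATCCCCGATCGGAGTGTACTCAA-3'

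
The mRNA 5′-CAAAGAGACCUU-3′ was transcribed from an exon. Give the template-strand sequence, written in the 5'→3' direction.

Replace U with T to get the coding DNA strand: CAAAGAGACCTT. The template strand is its reverse complement (complement GTTTCTCTGGAA, then reverse).

5'-AAGGTCTCTTTG-3'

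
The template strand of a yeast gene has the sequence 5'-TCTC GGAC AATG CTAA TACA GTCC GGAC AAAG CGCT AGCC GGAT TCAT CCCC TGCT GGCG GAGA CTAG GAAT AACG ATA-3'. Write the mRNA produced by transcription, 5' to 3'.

RNA polymerase reads the template 3'→5' and synthesizes mRNA 5'→3' by base-pairing (A→U, T→A, G↔C). The complement of the template is AGAGCCTGTTACGATTATGTCAGGCCTGTTTCGCGATCGGCCTAAGTAGGGGACGACCGCCTCTGATCCTTATTGCTAT; antiparallel, so 5'→3' the coding strand is TATCGTTATTCCTAGTCTCCGCCAGCAGGGGATGAATCCGGCTAGCGCTTTGTCCGGACTGTATTAGCATTGTCCGAGA. Replace T with U for the mRNA.

5'-UAUCGUUAUUCCUAGUCUCCGCCAGCAGGGGAUGAAUCCGGCUAGCGCUUUGUCCGGACUGUAUUAGCAUUGUCCGAGA-3'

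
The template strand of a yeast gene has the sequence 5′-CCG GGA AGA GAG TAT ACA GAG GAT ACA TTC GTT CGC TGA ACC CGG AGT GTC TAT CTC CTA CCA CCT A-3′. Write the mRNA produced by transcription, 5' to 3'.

5′-UAGGUGGUAGGAGAUAGACACUCCGGGUUCAGCGAACGAAUGUAUCCUCUGUAUACUCUCUUCCCGG-3′

The mRNA has the sequence of the coding strand (reverse complement of the template) with T→U. Reverse complement of CCGGGAAGAGAGTATACAGAGGATACATTCGTTCGCTGAACCCGGAGTGTCTATCTCCTACCACCTA is TAGGTGGTAGGAGATAGACACTCCGGGTTCAGCGAACGAATGTATCCTCTGTATACTCTCTTCCCGG; then T→U.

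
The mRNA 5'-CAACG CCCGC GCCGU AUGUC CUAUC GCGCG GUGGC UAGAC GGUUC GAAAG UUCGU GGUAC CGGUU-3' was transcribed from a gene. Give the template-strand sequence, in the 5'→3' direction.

5′-AACCGGTACCACGAACTTTCGAACCGTCTAGCCACCGCGCGATAGGACATACGGCGCGGGCGTTG-3′

Replace U with T to get the coding DNA strand: CAACGCCCGCGCCGTATGTCCTATCGCGCGGTGGCTAGACGGTTCGAAAGTTCGTGGTACCGGTT. The template strand is its reverse complement (complement GTTGCGGGCGCGGCATACAGGATAGCGCGCCACCGATCTGCCAAGCTTTCAAGCACCATGGCCAA, then reverse).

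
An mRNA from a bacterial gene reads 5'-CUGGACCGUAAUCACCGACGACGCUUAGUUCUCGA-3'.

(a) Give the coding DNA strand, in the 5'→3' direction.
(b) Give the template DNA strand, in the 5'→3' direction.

(a) The coding strand matches the mRNA with U→T.
(b) The template strand is the reverse complement of the coding strand.

(a) 5'-CTGGACCGTAATCACCGACGACGCTTAGTTCTCGA-3'
(b) 5′-TCGAGAACTAAGCGTCGTCGGTGATTACGGTCCAG-3′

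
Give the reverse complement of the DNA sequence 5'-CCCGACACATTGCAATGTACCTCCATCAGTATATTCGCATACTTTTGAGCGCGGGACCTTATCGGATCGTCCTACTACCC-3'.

5'-GGGTAGTAGGACGATCCGATAAGGTCCCGCGCTCAAAAGTATGCGAATATACTGATGGAGGTACATTGCAATGTGTCGGG-3'

Complement each base (A↔T, G↔C): GGGCTGTGTAACGTTACATGGAGGTAGTCATATAAGCGTATGAAAACTCGCGCCCTGGAATAGCCTAGCAGGATGATGGG. Then reverse.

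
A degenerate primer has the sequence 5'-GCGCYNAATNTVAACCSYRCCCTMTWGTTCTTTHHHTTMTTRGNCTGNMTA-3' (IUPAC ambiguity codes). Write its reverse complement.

5'-TAKNCAGNCYAAKAADDDAAAGAACWAKAGGGYRSGGTTBANATTNRGCGC-3'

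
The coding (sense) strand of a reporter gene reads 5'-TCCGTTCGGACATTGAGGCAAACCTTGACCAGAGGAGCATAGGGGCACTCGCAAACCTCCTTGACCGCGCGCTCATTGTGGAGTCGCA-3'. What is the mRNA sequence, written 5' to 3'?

5'-UCCGUUCGGACAUUGAGGCAAACCUUGACCAGAGGAGCAUAGGGGCACUCGCAAACCUCCUUGACCGCGCGCUCAUUGUGGAGUCGCA-3'

The mRNA is synthesized from the template strand, so it matches the coding strand with T replaced by U.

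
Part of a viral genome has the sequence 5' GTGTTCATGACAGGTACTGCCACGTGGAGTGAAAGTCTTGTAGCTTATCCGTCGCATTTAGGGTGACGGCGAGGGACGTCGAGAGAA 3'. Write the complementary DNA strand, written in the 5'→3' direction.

5'-TTCTCTCGACGTCCCTCGCCGTCACCCTAAATGCGACGGATAAGCTACAAGACTTTCACTCCACGTGGCAGTACCTGTCATGAACAC-3'

Pairing A↔T and G↔C gives CACAAGTACTGTCCATGACGGTGCACCTCACTTTCAGAACATCGAATAGGCAGCGTAAATCCCACTGCCGCTCCCTGCAGCTCTCTT, running 3'→5'. Reverse for the 5'→3' convention.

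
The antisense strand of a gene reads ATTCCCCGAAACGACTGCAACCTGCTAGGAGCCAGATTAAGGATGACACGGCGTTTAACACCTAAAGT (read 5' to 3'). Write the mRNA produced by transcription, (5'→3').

5'-ACUUUAGGUGUUAAACGCCGUGUCAUCCUUAAUCUGGCUCCUAGCAGGUUGCAGUCGUUUCGGGGAAU-3'

The mRNA has the sequence of the coding strand (reverse complement of the template) with T→U. Reverse complement of ATTCCCCGAAACGACTGCAACCTGCTAGGAGCCAGATTAAGGATGACACGGCGTTTAACACCTAAAGT is ACTTTAGGTGTTAAACGCCGTGTCATCCTTAATCTGGCTCCTAGCAGGTTGCAGTCGTTTCGGGGAAT; then T→U.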